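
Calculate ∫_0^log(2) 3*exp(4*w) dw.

45/4

Let u = exp(w), so du = exp(w) dw. When w = 0, u = 1; when w = log(2), u = 2.
The integral becomes 3·∫ u**3 du from 1 to 2, with antiderivative 3*u**4/4.
Back in w: F(w) = 3*exp(4*w)/4.
Then F(log(2)) - F(0) = (12) - (3/4) = 45/4.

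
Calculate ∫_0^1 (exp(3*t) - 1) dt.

-4/3 + exp(3)/3

An antiderivative is F(t) = exp(3*t)/3 - t.
Then F(1) - F(0) = (-1 + exp(3)/3) - (1/3) = -4/3 + exp(3)/3.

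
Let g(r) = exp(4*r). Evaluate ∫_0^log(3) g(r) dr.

Let u = exp(r), so du = exp(r) dr. When r = 0, u = 1; when r = log(3), u = 3.
The integral becomes ∫ u**3 du from 1 to 3, with antiderivative u**4/4.
Back in r: F(r) = exp(4*r)/4.
Then F(log(3)) - F(0) = (81/4) - (1/4) = 20.

20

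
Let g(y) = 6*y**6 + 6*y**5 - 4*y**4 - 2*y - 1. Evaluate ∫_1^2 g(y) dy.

5007/35

By the power rule, an antiderivative is F(y) = 6*y**7/7 + y**6 - 4*y**5/5 - y**2 - y.
Then F(2) - F(1) = (4974/35) - (-33/35) = 5007/35.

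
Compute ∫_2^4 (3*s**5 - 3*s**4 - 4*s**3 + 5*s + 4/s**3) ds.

48447/40

By the power rule, an antiderivative is F(s) = s**6/2 - 3*s**5/5 - s**4 + 5*s**2/2 - 2/s**2.
Then F(4) - F(2) = (48699/40) - (63/10) = 48447/40.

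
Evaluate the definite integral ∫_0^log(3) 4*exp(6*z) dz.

1456/3

Let u = exp(z), so du = exp(z) dz. When z = 0, u = 1; when z = log(3), u = 3.
The integral becomes 4·∫ u**5 du from 1 to 3, with antiderivative 2*u**6/3.
Back in z: F(z) = 2*exp(6*z)/3.
Then F(log(3)) - F(0) = (486) - (2/3) = 1456/3.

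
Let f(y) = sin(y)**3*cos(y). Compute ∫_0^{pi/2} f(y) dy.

Let u = sin(y), so du = cos(y) dy. When y = 0, u = 0; when y = pi/2, u = 1.
The integral becomes ∫ u**3 du from 0 to 1, with antiderivative u**4/4.
Back in y: F(y) = sin(y)**4/4.
Then F(pi/2) - F(0) = (1/4) - (0) = 1/4.

1/4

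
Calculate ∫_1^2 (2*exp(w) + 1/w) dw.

-2*exp(1) + log(2) + 2*exp(2)

An antiderivative is F(w) = 2*exp(w) + log(w).
Then F(2) - F(1) = (log(2) + 2*exp(2)) - (2*exp(1)) = -2*exp(1) + log(2) + 2*exp(2).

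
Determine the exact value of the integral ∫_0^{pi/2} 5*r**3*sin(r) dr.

-30 + 15*pi**2/4

Integrate by parts 3 times (u = r^3, dv = 5*sin(r) dr).
An antiderivative is F(r) = -5*r**3*cos(r) + 15*r**2*sin(r) + 30*r*cos(r) - 30*sin(r).
Then F(pi/2) - F(0) = (-30 + 15*pi**2/4) - (0) = -30 + 15*pi**2/4.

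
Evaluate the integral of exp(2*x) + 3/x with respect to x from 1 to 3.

An antiderivative is F(x) = exp(2*x)/2 + 3*log(x).
Then F(3) - F(1) = (log(27) + exp(6)/2) - (exp(2)/2) = -exp(2)/2 + log(27) + exp(6)/2.

-exp(2)/2 + log(27) + exp(6)/2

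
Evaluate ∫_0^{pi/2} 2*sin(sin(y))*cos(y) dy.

2 - 2*cos(1)

Let u = sin(y), so du = cos(y) dy. When y = 0, u = 0; when y = pi/2, u = 1.
The integral becomes 2·∫ sin(u) du from 0 to 1, with antiderivative -2*cos(u).
Back in y: F(y) = -2*cos(sin(y)).
Then F(pi/2) - F(0) = (-2*cos(1)) - (-2) = 2 - 2*cos(1).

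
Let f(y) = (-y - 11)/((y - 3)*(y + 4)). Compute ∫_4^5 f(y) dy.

Factor the denominator: y**2 + y - 12 = (y + 4)(y - 3).
Partial fractions: (-y - 11)/((y - 3)*(y + 4)) = 1/(y + 4) - 2/(y - 3).
An antiderivative is F(y) = -2*log(y - 3) + log(y + 4).
Then F(5) - F(4) = (log(9/4)) - (log(8)) = log(9/32).

log(9/32)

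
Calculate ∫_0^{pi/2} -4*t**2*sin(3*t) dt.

Integrate by parts twice (u = t^2, dv = -4*sin(3*t) dt).
An antiderivative is F(t) = 4*t**2*cos(3*t)/3 - 8*t*sin(3*t)/9 - 8*cos(3*t)/27.
Then F(pi/2) - F(0) = (4*pi/9) - (-8/27) = 8/27 + 4*pi/9.

8/27 + 4*pi/9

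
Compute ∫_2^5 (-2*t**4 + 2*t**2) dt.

-5796/5

By the power rule, an antiderivative is F(t) = -2*t**5/5 + 2*t**3/3.
Then F(5) - F(2) = (-3500/3) - (-112/15) = -5796/5.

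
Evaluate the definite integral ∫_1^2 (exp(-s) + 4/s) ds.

An antiderivative is F(s) = 4*log(s) - exp(-s).
Then F(2) - F(1) = (-exp(-2) + 4*log(2)) - (-exp(-1)) = -exp(-2) + exp(-1) + 4*log(2).

-exp(-2) + exp(-1) + 4*log(2)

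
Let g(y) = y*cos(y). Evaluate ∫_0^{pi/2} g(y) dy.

Integrate by parts once (u = y, dv = cos(y) dy).
An antiderivative is F(y) = y*sin(y) + cos(y).
Then F(pi/2) - F(0) = (pi/2) - (1) = -1 + pi/2.

-1 + pi/2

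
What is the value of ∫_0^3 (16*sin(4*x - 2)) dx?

4*cos(2) - 4*cos(10)

Let u = 4*x - 2, so du = 4 dx. When x = 0, u = -2; when x = 3, u = 10.
The integral becomes 4·∫ sin(u) du from -2 to 10, with antiderivative -4*cos(u).
Back in x: F(x) = -4*cos(4*x - 2).
Then F(3) - F(0) = (-4*cos(10)) - (-4*cos(2)) = 4*cos(2) - 4*cos(10).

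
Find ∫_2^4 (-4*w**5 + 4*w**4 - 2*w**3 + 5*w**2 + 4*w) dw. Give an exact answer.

-28456/15

By the power rule, an antiderivative is F(w) = -2*w**6/3 + 4*w**5/5 - w**4/2 + 5*w**3/3 + 2*w**2.
Then F(4) - F(2) = (-9504/5) - (-56/15) = -28456/15.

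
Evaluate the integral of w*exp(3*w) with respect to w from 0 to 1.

Integrate by parts once (u = w, dv = exp(3*w) dw).
An antiderivative is F(w) = (3*w - 1)*exp(3*w)/9.
Then F(1) - F(0) = (2*exp(3)/9) - (-1/9) = 1/9 + 2*exp(3)/9.

1/9 + 2*exp(3)/9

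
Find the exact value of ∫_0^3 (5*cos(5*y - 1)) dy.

sin(1) + sin(14)

Let u = 5*y - 1, so du = 5 dy. When y = 0, u = -1; when y = 3, u = 14.
The integral becomes ∫ cos(u) du from -1 to 14, with antiderivative sin(u).
Back in y: F(y) = sin(5*y - 1).
Then F(3) - F(0) = (sin(14)) - (-sin(1)) = sin(1) + sin(14).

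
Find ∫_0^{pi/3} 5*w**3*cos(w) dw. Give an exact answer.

Integrate by parts 3 times (u = w^3, dv = 5*cos(w) dw).
An antiderivative is F(w) = 5*w**3*sin(w) + 15*w**2*cos(w) - 30*w*sin(w) - 30*cos(w).
Then F(pi/3) - F(0) = (-5*sqrt(3)*pi - 15 + 5*sqrt(3)*pi**3/54 + 5*pi**2/6) - (-30) = -5*sqrt(3)*pi + 5*sqrt(3)*pi**3/54 + 5*pi**2/6 + 15.

-5*sqrt(3)*pi + 5*sqrt(3)*pi**3/54 + 5*pi**2/6 + 15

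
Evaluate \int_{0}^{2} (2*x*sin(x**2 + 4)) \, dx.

Let u = x**2 + 4, so du = 2*x dx. When x = 0, u = 4; when x = 2, u = 8.
The integral becomes ∫ sin(u) du from 4 to 8, with antiderivative -cos(u).
Back in x: F(x) = -cos(x**2 + 4).
Then F(2) - F(0) = (-cos(8)) - (-cos(4)) = cos(4) - cos(8).

cos(4) - cos(8)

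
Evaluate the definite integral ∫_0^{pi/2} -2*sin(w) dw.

-2

An antiderivative is F(w) = 2*cos(w).
Then F(pi/2) - F(0) = (0) - (2) = -2.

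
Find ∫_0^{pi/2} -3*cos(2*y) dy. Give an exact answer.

An antiderivative is F(y) = -3*sin(2*y)/2.
Then F(pi/2) - F(0) = (0) - (0) = 0.

0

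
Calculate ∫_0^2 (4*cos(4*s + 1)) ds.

Let u = 4*s + 1, so du = 4 ds. When s = 0, u = 1; when s = 2, u = 9.
The integral becomes ∫ cos(u) du from 1 to 9, with antiderivative sin(u).
Back in s: F(s) = sin(4*s + 1).
Then F(2) - F(0) = (sin(9)) - (sin(1)) = -sin(1) + sin(9).

-sin(1) + sin(9)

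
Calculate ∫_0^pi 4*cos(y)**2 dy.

2*pi

Use the identity cos^2(y) = (1 + cos(2*y))/2.
An antiderivative is F(y) = 2*y + sin(2*y).
Then F(pi) - F(0) = (2*pi) - (0) = 2*pi.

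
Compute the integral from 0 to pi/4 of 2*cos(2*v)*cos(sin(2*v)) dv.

sin(1)

Let u = sin(2*v), so du = 2*cos(2*v) dv. When v = 0, u = 0; when v = pi/4, u = 1.
The integral becomes ∫ cos(u) du from 0 to 1, with antiderivative sin(u).
Back in v: F(v) = sin(sin(2*v)).
Then F(pi/4) - F(0) = (sin(1)) - (0) = sin(1).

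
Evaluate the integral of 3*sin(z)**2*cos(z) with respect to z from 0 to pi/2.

1

Let u = sin(z), so du = cos(z) dz. When z = 0, u = 0; when z = pi/2, u = 1.
The integral becomes 3·∫ u**2 du from 0 to 1, with antiderivative u**3.
Back in z: F(z) = sin(z)**3.
Then F(pi/2) - F(0) = (1) - (0) = 1.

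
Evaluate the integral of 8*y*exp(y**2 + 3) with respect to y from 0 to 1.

Let u = y**2 + 3, so du = 2*y dy. When y = 0, u = 3; when y = 1, u = 4.
The integral becomes 4·∫ exp(u) du from 3 to 4, with antiderivative 4*exp(u).
Back in y: F(y) = 4*exp(y**2 + 3).
Then F(1) - F(0) = (4*exp(4)) - (4*exp(3)) = -4*(1 - exp(1))*exp(3).

-4*(1 - exp(1))*exp(3)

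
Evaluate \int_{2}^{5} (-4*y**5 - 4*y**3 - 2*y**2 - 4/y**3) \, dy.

By the power rule, an antiderivative is F(y) = -2*y**6/3 - y**4 - 2*y**3/3 + 2/y**2.
Then F(5) - F(2) = (-278123/25) - (-127/2) = -553071/50.

-553071/50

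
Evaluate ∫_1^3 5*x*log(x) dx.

Integrate by parts once (u = ln x, dv = 5*x dx).
An antiderivative is F(x) = 5*x**2*(2*log(x) - 1)/4.
Then F(3) - F(1) = (-45/4 + 45*log(3)/2) - (-5/4) = -10 + 45*log(3)/2.

-10 + 45*log(3)/2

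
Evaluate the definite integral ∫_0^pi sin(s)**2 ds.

pi/2

Use the identity sin^2(s) = (1 - cos(2*s))/2.
An antiderivative is F(s) = s/2 - sin(2*s)/4.
Then F(pi) - F(0) = (pi/2) - (0) = pi/2.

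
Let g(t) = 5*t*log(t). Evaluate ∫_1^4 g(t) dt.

Integrate by parts once (u = ln t, dv = 5*t dt).
An antiderivative is F(t) = 5*t**2*(2*log(t) - 1)/4.
Then F(4) - F(1) = (-20 + 80*log(2)) - (-5/4) = -75/4 + 80*log(2).

-75/4 + 80*log(2)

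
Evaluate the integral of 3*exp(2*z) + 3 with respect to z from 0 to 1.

3/2 + 3*exp(2)/2

An antiderivative is F(z) = 3*exp(2*z)/2 + 3*z.
Then F(1) - F(0) = (3 + 3*exp(2)/2) - (3/2) = 3/2 + 3*exp(2)/2.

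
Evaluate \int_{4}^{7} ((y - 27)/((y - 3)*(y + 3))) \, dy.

Factor the denominator: y**2 - 9 = (y + 3)(y - 3).
Partial fractions: (y - 27)/((y - 3)*(y + 3)) = 5/(y + 3) - 4/(y - 3).
An antiderivative is F(y) = -4*log(y - 3) + 5*log(y + 3).
Then F(7) - F(4) = (-3*log(2) + 5*log(5)) - (5*log(7)) = -5*log(7) - 3*log(2) + 5*log(5).

-5*log(7) - 3*log(2) + 5*log(5)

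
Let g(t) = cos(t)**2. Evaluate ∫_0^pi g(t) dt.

pi/2

Use the identity cos^2(t) = (1 + cos(2*t))/2.
An antiderivative is F(t) = t/2 + sin(2*t)/4.
Then F(pi) - F(0) = (pi/2) - (0) = pi/2.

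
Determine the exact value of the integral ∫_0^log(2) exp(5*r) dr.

Let u = exp(r), so du = exp(r) dr. When r = 0, u = 1; when r = log(2), u = 2.
The integral becomes ∫ u**4 du from 1 to 2, with antiderivative u**5/5.
Back in r: F(r) = exp(5*r)/5.
Then F(log(2)) - F(0) = (32/5) - (1/5) = 31/5.

31/5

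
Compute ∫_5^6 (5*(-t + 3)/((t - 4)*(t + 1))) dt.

Factor the denominator: t**2 - 3*t - 4 = (t + 1)(t - 4).
Partial fractions: 5*(-t + 3)/((t - 4)*(t + 1)) = -4/(t + 1) - 1/(t - 4).
An antiderivative is F(t) = -log(t - 4) - 4*log(t + 1).
Then F(6) - F(5) = (-4*log(7) - log(2)) - (-4*log(3) - 4*log(2)) = -4*log(7) + 3*log(2) + 4*log(3).

-4*log(7) + 3*log(2) + 4*log(3)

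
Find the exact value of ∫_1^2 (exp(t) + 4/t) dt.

An antiderivative is F(t) = exp(t) + 4*log(t).
Then F(2) - F(1) = (log(16) + exp(2)) - (exp(1)) = -exp(1) + log(16) + exp(2).

-exp(1) + log(16) + exp(2)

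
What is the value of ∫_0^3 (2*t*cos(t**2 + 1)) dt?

-sin(1) + sin(10)

Let u = t**2 + 1, so du = 2*t dt. When t = 0, u = 1; when t = 3, u = 10.
The integral becomes ∫ cos(u) du from 1 to 10, with antiderivative sin(u).
Back in t: F(t) = sin(t**2 + 1).
Then F(3) - F(0) = (sin(10)) - (sin(1)) = -sin(1) + sin(10).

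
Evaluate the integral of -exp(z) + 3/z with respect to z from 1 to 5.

An antiderivative is F(z) = -exp(z) + 3*log(z).
Then F(5) - F(1) = (-exp(5) + 3*log(5)) - (-exp(1)) = -exp(5) + exp(1) + 3*log(5).

-exp(5) + exp(1) + 3*log(5)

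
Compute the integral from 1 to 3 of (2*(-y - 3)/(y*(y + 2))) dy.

Factor the denominator: y**2 + 2*y = (y + 2)y.
Partial fractions: 2*(-y - 3)/(y*(y + 2)) = 1/(y + 2) - 3/y.
An antiderivative is F(y) = -3*log(y) + log(y + 2).
Then F(3) - F(1) = (log(5/27)) - (log(3)) = log(5/81).

log(5/81)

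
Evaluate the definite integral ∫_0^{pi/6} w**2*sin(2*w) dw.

Integrate by parts twice (u = w^2, dv = sin(2*w) dw).
An antiderivative is F(w) = -w**2*cos(2*w)/2 + w*sin(2*w)/2 + cos(2*w)/4.
Then F(pi/6) - F(0) = (-pi**2/144 + 1/8 + sqrt(3)*pi/24) - (1/4) = -1/8 - pi**2/144 + sqrt(3)*pi/24.

-1/8 - pi**2/144 + sqrt(3)*pi/24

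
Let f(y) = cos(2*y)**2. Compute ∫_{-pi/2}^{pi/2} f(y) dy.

pi/2

Use the identity cos^2(2*y) = (1 + cos(4*y))/2.
An antiderivative is F(y) = y/2 + sin(4*y)/8.
Then F(pi/2) - F(-pi/2) = (pi/4) - (-pi/4) = pi/2.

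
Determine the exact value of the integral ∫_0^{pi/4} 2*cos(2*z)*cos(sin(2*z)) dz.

sin(1)

Let u = sin(2*z), so du = 2*cos(2*z) dz. When z = 0, u = 0; when z = pi/4, u = 1.
The integral becomes ∫ cos(u) du from 0 to 1, with antiderivative sin(u).
Back in z: F(z) = sin(sin(2*z)).
Then F(pi/4) - F(0) = (sin(1)) - (0) = sin(1).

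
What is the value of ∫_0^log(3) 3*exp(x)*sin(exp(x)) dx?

Let u = exp(x), so du = exp(x) dx. When x = 0, u = 1; when x = log(3), u = 3.
The integral becomes 3·∫ sin(u) du from 1 to 3, with antiderivative -3*cos(u).
Back in x: F(x) = -3*cos(exp(x)).
Then F(log(3)) - F(0) = (-3*cos(3)) - (-3*cos(1)) = 3*cos(1) - 3*cos(3).

3*cos(1) - 3*cos(3)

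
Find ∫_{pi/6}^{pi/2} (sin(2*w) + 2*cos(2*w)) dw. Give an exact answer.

3/4 - sqrt(3)/2

An antiderivative is F(w) = sin(2*w) - cos(2*w)/2.
Then F(pi/2) - F(pi/6) = (1/2) - (-1/4 + sqrt(3)/2) = 3/4 - sqrt(3)/2.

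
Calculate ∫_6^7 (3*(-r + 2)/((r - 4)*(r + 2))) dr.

-5*log(3) + 7*log(2)

Factor the denominator: r**2 - 2*r - 8 = (r + 2)(r - 4).
Partial fractions: 3*(-r + 2)/((r - 4)*(r + 2)) = -2/(r + 2) - 1/(r - 4).
An antiderivative is F(r) = -log(r - 4) - 2*log(r + 2).
Then F(7) - F(6) = (-5*log(3)) - (-7*log(2)) = -5*log(3) + 7*log(2).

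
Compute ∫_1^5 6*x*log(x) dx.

-36 + 75*log(5)

Integrate by parts once (u = ln x, dv = 6*x dx).
An antiderivative is F(x) = 3*x**2*(2*log(x) - 1)/2.
Then F(5) - F(1) = (-75/2 + 75*log(5)) - (-3/2) = -36 + 75*log(5).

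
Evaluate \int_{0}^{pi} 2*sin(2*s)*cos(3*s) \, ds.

-8/5

Use the identity sin(2*s)cos(3*s) = [sin(5*s) + sin(-s)]/2.
An antiderivative is F(s) = cos(s) - cos(5*s)/5.
Then F(pi) - F(0) = (-4/5) - (4/5) = -8/5.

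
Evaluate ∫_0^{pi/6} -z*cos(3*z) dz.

Integrate by parts once (u = z, dv = -cos(3*z) dz).
An antiderivative is F(z) = -z*sin(3*z)/3 - cos(3*z)/9.
Then F(pi/6) - F(0) = (-pi/18) - (-1/9) = 1/9 - pi/18.

1/9 - pi/18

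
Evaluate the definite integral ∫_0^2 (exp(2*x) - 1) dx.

An antiderivative is F(x) = exp(2*x)/2 - x.
Then F(2) - F(0) = (-2 + exp(4)/2) - (1/2) = -5/2 + exp(4)/2.

-5/2 + exp(4)/2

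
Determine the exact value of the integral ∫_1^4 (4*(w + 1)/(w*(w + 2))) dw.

Factor the denominator: w**2 + 2*w = (w + 2)w.
Partial fractions: 4*(w + 1)/(w*(w + 2)) = 2/(w + 2) + 2/w.
An antiderivative is F(w) = 2*log(w) + 2*log(w + 2).
Then F(4) - F(1) = (2*log(3) + 6*log(2)) - (log(9)) = log(64).

log(64)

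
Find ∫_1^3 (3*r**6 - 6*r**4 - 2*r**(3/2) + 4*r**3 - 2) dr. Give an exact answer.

By the power rule, an antiderivative is F(r) = 3*r**7/7 - 4*r**(5/2)/5 - 6*r**5/5 + r**4 - 2*r.
Then F(3) - F(1) = (25224/35 - 36*sqrt(3)/5) - (-18/7) = 25314/35 - 36*sqrt(3)/5.

25314/35 - 36*sqrt(3)/5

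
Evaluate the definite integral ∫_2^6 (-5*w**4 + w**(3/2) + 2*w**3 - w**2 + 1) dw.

By the power rule, an antiderivative is F(w) = 2*w**(5/2)/5 - w**5 + w**4/2 - w**3/3 + w.
Then F(6) - F(2) = (-7194 + 72*sqrt(6)/5) - (-74/3 + 8*sqrt(2)/5) = -21508/3 - 8*sqrt(2)/5 + 72*sqrt(6)/5.

-21508/3 - 8*sqrt(2)/5 + 72*sqrt(6)/5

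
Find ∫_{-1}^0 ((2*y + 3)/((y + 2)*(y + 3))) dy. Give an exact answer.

log(27/16)

Factor the denominator: y**2 + 5*y + 6 = (y + 3)(y + 2).
Partial fractions: (2*y + 3)/((y + 2)*(y + 3)) = 3/(y + 3) - 1/(y + 2).
An antiderivative is F(y) = -log(y + 2) + 3*log(y + 3).
Then F(0) - F(-1) = (log(27/2)) - (log(8)) = log(27/16).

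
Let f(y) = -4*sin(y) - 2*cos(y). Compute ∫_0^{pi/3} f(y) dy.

An antiderivative is F(y) = -2*sin(y) + 4*cos(y).
Then F(pi/3) - F(0) = (2 - sqrt(3)) - (4) = -2 - sqrt(3).

-2 - sqrt(3)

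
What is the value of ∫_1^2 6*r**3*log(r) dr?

Integrate by parts once (u = ln r, dv = 6*r**3 dr).
An antiderivative is F(r) = 3*r**4*(4*log(r) - 1)/8.
Then F(2) - F(1) = (-6 + 24*log(2)) - (-3/8) = -45/8 + 24*log(2).

-45/8 + 24*log(2)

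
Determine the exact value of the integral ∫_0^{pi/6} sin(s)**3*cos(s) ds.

Let u = sin(s), so du = cos(s) ds. When s = 0, u = 0; when s = pi/6, u = 1/2.
The integral becomes ∫ u**3 du from 0 to 1/2, with antiderivative u**4/4.
Back in s: F(s) = sin(s)**4/4.
Then F(pi/6) - F(0) = (1/64) - (0) = 1/64.

1/64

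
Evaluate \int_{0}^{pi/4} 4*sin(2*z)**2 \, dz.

pi/2

Use the identity sin^2(2*z) = (1 - cos(4*z))/2.
An antiderivative is F(z) = 2*z - sin(4*z)/2.
Then F(pi/4) - F(0) = (pi/2) - (0) = pi/2.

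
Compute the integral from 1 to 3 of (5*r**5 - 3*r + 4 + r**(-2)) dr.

1810/3

By the power rule, an antiderivative is F(r) = 5*r**6/6 - 3*r**2/2 + 4*r - 1/r.
Then F(3) - F(1) = (1817/3) - (7/3) = 1810/3.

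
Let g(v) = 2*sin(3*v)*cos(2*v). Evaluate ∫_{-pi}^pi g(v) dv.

Use the identity sin(3*v)cos(2*v) = [sin(5*v) + sin(v)]/2.
An antiderivative is F(v) = -cos(v) - cos(5*v)/5.
Then F(pi) - F(-pi) = (6/5) - (6/5) = 0.

0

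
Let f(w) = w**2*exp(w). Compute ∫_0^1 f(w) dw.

Integrate by parts twice (u = w^2, dv = exp(w) dw).
An antiderivative is F(w) = (w**2 - 2*w + 2)*exp(w).
Then F(1) - F(0) = (E) - (2) = -2 + E.

-2 + E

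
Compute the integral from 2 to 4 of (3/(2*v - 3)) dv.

An antiderivative is F(v) = 3*log(2*v - 3)/2.
Then F(4) - F(2) = (3*log(5)/2) - (0) = 3*log(5)/2.

3*log(5)/2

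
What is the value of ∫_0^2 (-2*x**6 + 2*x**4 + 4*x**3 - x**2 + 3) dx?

By the power rule, an antiderivative is F(x) = -2*x**7/7 + 2*x**5/5 + x**4 - x**3/3 + 3*x.
Then F(2) - F(0) = (-466/105) - (0) = -466/105.

-466/105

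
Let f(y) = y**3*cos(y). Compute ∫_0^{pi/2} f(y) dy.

Integrate by parts 3 times (u = y^3, dv = cos(y) dy).
An antiderivative is F(y) = y**3*sin(y) + 3*y**2*cos(y) - 6*y*sin(y) - 6*cos(y).
Then F(pi/2) - F(0) = (pi*(-24 + pi**2)/8) - (-6) = -3*pi + pi**3/8 + 6.

-3*pi + pi**3/8 + 6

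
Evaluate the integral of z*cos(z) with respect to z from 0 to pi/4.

Integrate by parts once (u = z, dv = cos(z) dz).
An antiderivative is F(z) = z*sin(z) + cos(z).
Then F(pi/4) - F(0) = (sqrt(2)*(pi + 4)/8) - (1) = -1 + sqrt(2)*pi/8 + sqrt(2)/2.

-1 + sqrt(2)*pi/8 + sqrt(2)/2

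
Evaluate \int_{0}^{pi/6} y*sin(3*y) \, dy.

Integrate by parts once (u = y, dv = sin(3*y) dy).
An antiderivative is F(y) = -y*cos(3*y)/3 + sin(3*y)/9.
Then F(pi/6) - F(0) = (1/9) - (0) = 1/9.

1/9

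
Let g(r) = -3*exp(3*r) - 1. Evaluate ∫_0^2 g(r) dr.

An antiderivative is F(r) = -exp(3*r) - r.
Then F(2) - F(0) = (-exp(6) - 2) - (-1) = -exp(6) - 1.

-exp(6) - 1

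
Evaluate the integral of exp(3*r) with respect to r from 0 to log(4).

Let u = exp(r), so du = exp(r) dr. When r = 0, u = 1; when r = log(4), u = 4.
The integral becomes ∫ u**2 du from 1 to 4, with antiderivative u**3/3.
Back in r: F(r) = exp(3*r)/3.
Then F(log(4)) - F(0) = (64/3) - (1/3) = 21.

21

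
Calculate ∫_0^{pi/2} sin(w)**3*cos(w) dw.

1/4

Let u = sin(w), so du = cos(w) dw. When w = 0, u = 0; when w = pi/2, u = 1.
The integral becomes ∫ u**3 du from 0 to 1, with antiderivative u**4/4.
Back in w: F(w) = sin(w)**4/4.
Then F(pi/2) - F(0) = (1/4) - (0) = 1/4.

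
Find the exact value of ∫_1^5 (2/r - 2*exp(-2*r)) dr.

An antiderivative is F(r) = 2*log(r) + exp(-2*r).
Then F(5) - F(1) = (exp(-10) + 2*log(5)) - (exp(-2)) = -exp(-2) + exp(-10) + 2*log(5).

-exp(-2) + exp(-10) + 2*log(5)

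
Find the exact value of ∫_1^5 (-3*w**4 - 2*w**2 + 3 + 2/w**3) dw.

By the power rule, an antiderivative is F(w) = -3*w**5/5 - 2*w**3/3 + 3*w - 1/w**2.
Then F(5) - F(1) = (-145753/75) - (11/15) = -145808/75.

-145808/75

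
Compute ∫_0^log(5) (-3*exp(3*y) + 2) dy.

-124 + 2*log(5)

An antiderivative is F(y) = -exp(3*y) + 2*y.
Then F(log(5)) - F(0) = (-125 + log(25)) - (-1) = -124 + 2*log(5).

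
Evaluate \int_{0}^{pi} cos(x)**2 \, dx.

pi/2

Use the identity cos^2(x) = (1 + cos(2*x))/2.
An antiderivative is F(x) = x/2 + sin(2*x)/4.
Then F(pi) - F(0) = (pi/2) - (0) = pi/2.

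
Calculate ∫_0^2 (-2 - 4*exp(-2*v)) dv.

-6 + 2*exp(-4)

An antiderivative is F(v) = -2*v + 2*exp(-2*v).
Then F(2) - F(0) = (-4 + 2*exp(-4)) - (2) = -6 + 2*exp(-4).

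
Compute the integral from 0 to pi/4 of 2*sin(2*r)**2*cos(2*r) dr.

Let u = sin(2*r), so du = 2*cos(2*r) dr. When r = 0, u = 0; when r = pi/4, u = 1.
The integral becomes ∫ u**2 du from 0 to 1, with antiderivative u**3/3.
Back in r: F(r) = sin(2*r)**3/3.
Then F(pi/4) - F(0) = (1/3) - (0) = 1/3.

1/3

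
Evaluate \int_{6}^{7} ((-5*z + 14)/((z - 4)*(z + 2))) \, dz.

-9*log(3) + 13*log(2)

Factor the denominator: z**2 - 2*z - 8 = (z + 2)(z - 4).
Partial fractions: (-5*z + 14)/((z - 4)*(z + 2)) = -4/(z + 2) - 1/(z - 4).
An antiderivative is F(z) = -log(z - 4) - 4*log(z + 2).
Then F(7) - F(6) = (-9*log(3)) - (-13*log(2)) = -9*log(3) + 13*log(2).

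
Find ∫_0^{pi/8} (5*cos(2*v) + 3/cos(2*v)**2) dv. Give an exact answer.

An antiderivative is F(v) = 5*sin(2*v)/2 + 3*tan(2*v)/2.
Then F(pi/8) - F(0) = (3/2 + 5*sqrt(2)/4) - (0) = 3/2 + 5*sqrt(2)/4.

3/2 + 5*sqrt(2)/4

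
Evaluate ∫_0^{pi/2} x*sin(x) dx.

Integrate by parts once (u = x, dv = sin(x) dx).
An antiderivative is F(x) = -x*cos(x) + sin(x).
Then F(pi/2) - F(0) = (1) - (0) = 1.

1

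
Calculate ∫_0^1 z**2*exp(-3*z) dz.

2/27 - 17*exp(-3)/27

Integrate by parts twice (u = z^2, dv = exp(-3*z) dz).
An antiderivative is F(z) = (-9*z**2 - 6*z - 2)*exp(-3*z)/27.
Then F(1) - F(0) = (-17*exp(-3)/27) - (-2/27) = 2/27 - 17*exp(-3)/27.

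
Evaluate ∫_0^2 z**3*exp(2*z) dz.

Integrate by parts 3 times (u = z^3, dv = exp(2*z) dz).
An antiderivative is F(z) = (4*z**3 - 6*z**2 + 6*z - 3)*exp(2*z)/8.
Then F(2) - F(0) = (17*exp(4)/8) - (-3/8) = 3/8 + 17*exp(4)/8.

3/8 + 17*exp(4)/8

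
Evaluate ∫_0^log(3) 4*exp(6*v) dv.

Let u = exp(v), so du = exp(v) dv. When v = 0, u = 1; when v = log(3), u = 3.
The integral becomes 4·∫ u**5 du from 1 to 3, with antiderivative 2*u**6/3.
Back in v: F(v) = 2*exp(6*v)/3.
Then F(log(3)) - F(0) = (486) - (2/3) = 1456/3.

1456/3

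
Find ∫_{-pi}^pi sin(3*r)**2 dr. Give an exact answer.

Use the identity sin^2(3*r) = (1 - cos(6*r))/2.
An antiderivative is F(r) = r/2 - sin(6*r)/12.
Then F(pi) - F(-pi) = (pi/2) - (-pi/2) = pi.

pi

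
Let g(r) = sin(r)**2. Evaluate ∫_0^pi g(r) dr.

Use the identity sin^2(r) = (1 - cos(2*r))/2.
An antiderivative is F(r) = r/2 - sin(2*r)/4.
Then F(pi) - F(0) = (pi/2) - (0) = pi/2.

pi/2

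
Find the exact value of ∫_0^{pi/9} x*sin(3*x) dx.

-pi/54 + sqrt(3)/18

Integrate by parts once (u = x, dv = sin(3*x) dx).
An antiderivative is F(x) = -x*cos(3*x)/3 + sin(3*x)/9.
Then F(pi/9) - F(0) = (-pi/54 + sqrt(3)/18) - (0) = -pi/54 + sqrt(3)/18.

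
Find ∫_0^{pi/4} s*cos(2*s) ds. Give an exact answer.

-1/4 + pi/8

Integrate by parts once (u = s, dv = cos(2*s) ds).
An antiderivative is F(s) = s*sin(2*s)/2 + cos(2*s)/4.
Then F(pi/4) - F(0) = (pi/8) - (1/4) = -1/4 + pi/8.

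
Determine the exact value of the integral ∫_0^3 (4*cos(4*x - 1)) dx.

sin(11) + sin(1)

Let u = 4*x - 1, so du = 4 dx. When x = 0, u = -1; when x = 3, u = 11.
The integral becomes ∫ cos(u) du from -1 to 11, with antiderivative sin(u).
Back in x: F(x) = sin(4*x - 1).
Then F(3) - F(0) = (sin(11)) - (-sin(1)) = sin(11) + sin(1).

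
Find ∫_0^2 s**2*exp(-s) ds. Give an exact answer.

2 - 10*exp(-2)

Integrate by parts twice (u = s^2, dv = exp(-s) ds).
An antiderivative is F(s) = (-s**2 - 2*s - 2)*exp(-s).
Then F(2) - F(0) = (-10*exp(-2)) - (-2) = 2 - 10*exp(-2).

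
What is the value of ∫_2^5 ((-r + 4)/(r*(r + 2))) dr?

-3*log(7) + 4*log(2) + 2*log(5)

Factor the denominator: r**2 + 2*r = (r + 2)r.
Partial fractions: (-r + 4)/(r*(r + 2)) = -3/(r + 2) + 2/r.
An antiderivative is F(r) = 2*log(r) - 3*log(r + 2).
Then F(5) - F(2) = (-3*log(7) + 2*log(5)) - (-log(16)) = -3*log(7) + 4*log(2) + 2*log(5).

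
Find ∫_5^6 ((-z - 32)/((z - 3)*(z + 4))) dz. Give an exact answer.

Factor the denominator: z**2 + z - 12 = (z + 4)(z - 3).
Partial fractions: (-z - 32)/((z - 3)*(z + 4)) = 4/(z + 4) - 5/(z - 3).
An antiderivative is F(z) = -5*log(z - 3) + 4*log(z + 4).
Then F(6) - F(5) = (-5*log(3) + 4*log(2) + 4*log(5)) - (-5*log(2) + 8*log(3)) = -13*log(3) + 9*log(2) + 4*log(5).

-13*log(3) + 9*log(2) + 4*log(5)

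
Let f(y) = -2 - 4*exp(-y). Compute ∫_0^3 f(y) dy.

An antiderivative is F(y) = -2*y + 4*exp(-y).
Then F(3) - F(0) = (-6 + 4*exp(-3)) - (4) = -10 + 4*exp(-3).

-10 + 4*exp(-3)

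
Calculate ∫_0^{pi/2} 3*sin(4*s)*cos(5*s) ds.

Use the identity sin(4*s)cos(5*s) = [sin(9*s) + sin(-s)]/2.
An antiderivative is F(s) = 3*cos(s)/2 - cos(9*s)/6.
Then F(pi/2) - F(0) = (0) - (4/3) = -4/3.

-4/3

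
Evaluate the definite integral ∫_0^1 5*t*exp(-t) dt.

5 - 10*exp(-1)

Integrate by parts once (u = t, dv = 5*exp(-t) dt).
An antiderivative is F(t) = (-5*t - 5)*exp(-t).
Then F(1) - F(0) = (-10*exp(-1)) - (-5) = 5 - 10*exp(-1).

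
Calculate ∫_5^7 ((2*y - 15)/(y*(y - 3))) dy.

-5*log(5) - 3*log(2) + 5*log(7)

Factor the denominator: y**2 - 3*y = y(y - 3).
Partial fractions: (2*y - 15)/(y*(y - 3)) = 5/y - 3/(y - 3).
An antiderivative is F(y) = 5*log(y) - 3*log(y - 3).
Then F(7) - F(5) = (-6*log(2) + 5*log(7)) - (-3*log(2) + 5*log(5)) = -5*log(5) - 3*log(2) + 5*log(7).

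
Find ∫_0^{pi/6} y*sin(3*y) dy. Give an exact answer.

1/9

Integrate by parts once (u = y, dv = sin(3*y) dy).
An antiderivative is F(y) = -y*cos(3*y)/3 + sin(3*y)/9.
Then F(pi/6) - F(0) = (1/9) - (0) = 1/9.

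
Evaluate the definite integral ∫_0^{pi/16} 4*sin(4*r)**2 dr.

Use the identity sin^2(4*r) = (1 - cos(8*r))/2.
An antiderivative is F(r) = 2*r - sin(8*r)/4.
Then F(pi/16) - F(0) = (-1/4 + pi/8) - (0) = -1/4 + pi/8.

-1/4 + pi/8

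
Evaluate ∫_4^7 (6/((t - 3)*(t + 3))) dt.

Factor the denominator: t**2 - 9 = (t + 3)(t - 3).
Partial fractions: 6/((t - 3)*(t + 3)) = -1/(t + 3) + 1/(t - 3).
An antiderivative is F(t) = log(t - 3) - log(t + 3).
Then F(7) - F(4) = (log(2/5)) - (-log(7)) = log(14/5).

log(14/5)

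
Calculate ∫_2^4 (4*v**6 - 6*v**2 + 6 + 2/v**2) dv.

128655/14

By the power rule, an antiderivative is F(v) = 4*v**7/7 - 2*v**3 + 6*v - 2/v.
Then F(4) - F(2) = (129609/14) - (477/7) = 128655/14.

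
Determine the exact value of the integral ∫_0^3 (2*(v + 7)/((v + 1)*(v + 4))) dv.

Factor the denominator: v**2 + 5*v + 4 = (v + 4)(v + 1).
Partial fractions: 2*(v + 7)/((v + 1)*(v + 4)) = -2/(v + 4) + 4/(v + 1).
An antiderivative is F(v) = 4*log(v + 1) - 2*log(v + 4).
Then F(3) - F(0) = (-2*log(7) + 8*log(2)) - (-log(16)) = -2*log(7) + 12*log(2).

-2*log(7) + 12*log(2)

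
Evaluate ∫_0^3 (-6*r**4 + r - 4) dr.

By the power rule, an antiderivative is F(r) = -6*r**5/5 + r**2/2 - 4*r.
Then F(3) - F(0) = (-2991/10) - (0) = -2991/10.

-2991/10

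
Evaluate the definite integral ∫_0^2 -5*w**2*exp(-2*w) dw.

-5/4 + 65*exp(-4)/4

Integrate by parts twice (u = w^2, dv = -5*exp(-2*w) dw).
An antiderivative is F(w) = (10*w**2 + 10*w + 5)*exp(-2*w)/4.
Then F(2) - F(0) = (65*exp(-4)/4) - (5/4) = -5/4 + 65*exp(-4)/4.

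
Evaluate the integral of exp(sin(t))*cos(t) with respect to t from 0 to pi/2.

-1 + E

Let u = sin(t), so du = cos(t) dt. When t = 0, u = 0; when t = pi/2, u = 1.
The integral becomes ∫ exp(u) du from 0 to 1, with antiderivative exp(u).
Back in t: F(t) = exp(sin(t)).
Then F(pi/2) - F(0) = (E) - (1) = -1 + E.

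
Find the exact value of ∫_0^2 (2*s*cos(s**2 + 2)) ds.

-sin(2) + sin(6)

Let u = s**2 + 2, so du = 2*s ds. When s = 0, u = 2; when s = 2, u = 6.
The integral becomes ∫ cos(u) du from 2 to 6, with antiderivative sin(u).
Back in s: F(s) = sin(s**2 + 2).
Then F(2) - F(0) = (sin(6)) - (sin(2)) = -sin(2) + sin(6).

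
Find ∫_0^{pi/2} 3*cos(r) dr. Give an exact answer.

An antiderivative is F(r) = 3*sin(r).
Then F(pi/2) - F(0) = (3) - (0) = 3.

3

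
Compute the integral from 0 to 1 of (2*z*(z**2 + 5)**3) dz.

671/4

Let u = z**2 + 5, so du = 2*z dz. When z = 0, u = 5; when z = 1, u = 6.
The integral becomes ∫ u**3 du from 5 to 6, with antiderivative u**4/4.
Back in z: F(z) = (z**2 + 5)**4/4.
Then F(1) - F(0) = (324) - (625/4) = 671/4.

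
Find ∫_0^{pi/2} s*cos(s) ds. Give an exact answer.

-1 + pi/2

Integrate by parts once (u = s, dv = cos(s) ds).
An antiderivative is F(s) = s*sin(s) + cos(s).
Then F(pi/2) - F(0) = (pi/2) - (1) = -1 + pi/2.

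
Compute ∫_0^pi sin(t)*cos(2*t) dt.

Use the identity sin(t)cos(2*t) = [sin(3*t) + sin(-t)]/2.
An antiderivative is F(t) = cos(t)/2 - cos(3*t)/6.
Then F(pi) - F(0) = (-1/3) - (1/3) = -2/3.

-2/3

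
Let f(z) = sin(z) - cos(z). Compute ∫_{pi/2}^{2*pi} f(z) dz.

0

An antiderivative is F(z) = -sin(z) - cos(z).
Then F(2*pi) - F(pi/2) = (-1) - (-1) = 0.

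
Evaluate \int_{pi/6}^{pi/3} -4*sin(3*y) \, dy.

An antiderivative is F(y) = 4*cos(3*y)/3.
Then F(pi/3) - F(pi/6) = (-4/3) - (0) = -4/3.

-4/3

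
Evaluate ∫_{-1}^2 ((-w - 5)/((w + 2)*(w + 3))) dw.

Factor the denominator: w**2 + 5*w + 6 = (w + 3)(w + 2).
Partial fractions: (-w - 5)/((w + 2)*(w + 3)) = 2/(w + 3) - 3/(w + 2).
An antiderivative is F(w) = -3*log(w + 2) + 2*log(w + 3).
Then F(2) - F(-1) = (log(25/64)) - (log(4)) = -8*log(2) + 2*log(5).

-8*log(2) + 2*log(5)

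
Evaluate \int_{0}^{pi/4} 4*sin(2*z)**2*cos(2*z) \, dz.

2/3

Let u = sin(2*z), so du = 2*cos(2*z) dz. When z = 0, u = 0; when z = pi/4, u = 1.
The integral becomes 2·∫ u**2 du from 0 to 1, with antiderivative 2*u**3/3.
Back in z: F(z) = 2*sin(2*z)**3/3.
Then F(pi/4) - F(0) = (2/3) - (0) = 2/3.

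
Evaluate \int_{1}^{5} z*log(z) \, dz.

Integrate by parts once (u = ln z, dv = z dz).
An antiderivative is F(z) = z**2*(2*log(z) - 1)/4.
Then F(5) - F(1) = (-25/4 + 25*log(5)/2) - (-1/4) = -6 + 25*log(5)/2.

-6 + 25*log(5)/2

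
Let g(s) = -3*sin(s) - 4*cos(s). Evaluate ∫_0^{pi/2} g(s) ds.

An antiderivative is F(s) = -4*sin(s) + 3*cos(s).
Then F(pi/2) - F(0) = (-4) - (3) = -7.

-7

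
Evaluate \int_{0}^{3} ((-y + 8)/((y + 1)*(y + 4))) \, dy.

-4*log(7) + 14*log(2)

Factor the denominator: y**2 + 5*y + 4 = (y + 4)(y + 1).
Partial fractions: (-y + 8)/((y + 1)*(y + 4)) = -4/(y + 4) + 3/(y + 1).
An antiderivative is F(y) = 3*log(y + 1) - 4*log(y + 4).
Then F(3) - F(0) = (-4*log(7) + 6*log(2)) - (-8*log(2)) = -4*log(7) + 14*log(2).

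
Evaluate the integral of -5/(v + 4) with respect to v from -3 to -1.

-5*log(3)

An antiderivative is F(v) = -5*log(v + 4).
Then F(-1) - F(-3) = (-5*log(3)) - (0) = -5*log(3).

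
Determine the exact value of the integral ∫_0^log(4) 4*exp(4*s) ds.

255

Let u = exp(s), so du = exp(s) ds. When s = 0, u = 1; when s = log(4), u = 4.
The integral becomes 4·∫ u**3 du from 1 to 4, with antiderivative u**4.
Back in s: F(s) = exp(4*s).
Then F(log(4)) - F(0) = (256) - (1) = 255.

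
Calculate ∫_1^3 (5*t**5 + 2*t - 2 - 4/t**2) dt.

By the power rule, an antiderivative is F(t) = 5*t**6/6 + t**2 - 2*t + 4/t.
Then F(3) - F(1) = (3671/6) - (23/6) = 608.

608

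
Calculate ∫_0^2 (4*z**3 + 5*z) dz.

26

By the power rule, an antiderivative is F(z) = z**4 + 5*z**2/2.
Then F(2) - F(0) = (26) - (0) = 26.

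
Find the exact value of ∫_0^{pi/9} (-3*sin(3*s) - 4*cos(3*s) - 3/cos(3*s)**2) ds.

An antiderivative is F(s) = -4*sin(3*s)/3 + cos(3*s) - tan(3*s).
Then F(pi/9) - F(0) = (1/2 - 5*sqrt(3)/3) - (1) = -5*sqrt(3)/3 - 1/2.

-5*sqrt(3)/3 - 1/2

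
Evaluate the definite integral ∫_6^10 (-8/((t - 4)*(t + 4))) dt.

Factor the denominator: t**2 - 16 = (t + 4)(t - 4).
Partial fractions: -8/((t - 4)*(t + 4)) = 1/(t + 4) - 1/(t - 4).
An antiderivative is F(t) = -log(t - 4) + log(t + 4).
Then F(10) - F(6) = (log(7/3)) - (log(5)) = log(7/15).

log(7/15)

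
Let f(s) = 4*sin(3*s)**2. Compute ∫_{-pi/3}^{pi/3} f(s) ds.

4*pi/3

Use the identity sin^2(3*s) = (1 - cos(6*s))/2.
An antiderivative is F(s) = 2*s - sin(6*s)/3.
Then F(pi/3) - F(-pi/3) = (2*pi/3) - (-2*pi/3) = 4*pi/3.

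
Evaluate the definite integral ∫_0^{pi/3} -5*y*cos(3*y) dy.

Integrate by parts once (u = y, dv = -5*cos(3*y) dy).
An antiderivative is F(y) = -5*y*sin(3*y)/3 - 5*cos(3*y)/9.
Then F(pi/3) - F(0) = (5/9) - (-5/9) = 10/9.

10/9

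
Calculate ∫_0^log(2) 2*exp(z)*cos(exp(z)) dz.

-2*sin(1) + 2*sin(2)

Let u = exp(z), so du = exp(z) dz. When z = 0, u = 1; when z = log(2), u = 2.
The integral becomes 2·∫ cos(u) du from 1 to 2, with antiderivative 2*sin(u).
Back in z: F(z) = 2*sin(exp(z)).
Then F(log(2)) - F(0) = (2*sin(2)) - (2*sin(1)) = -2*sin(1) + 2*sin(2).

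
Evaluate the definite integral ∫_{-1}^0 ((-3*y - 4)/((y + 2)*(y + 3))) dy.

-5*log(3) + 7*log(2)

Factor the denominator: y**2 + 5*y + 6 = (y + 3)(y + 2).
Partial fractions: (-3*y - 4)/((y + 2)*(y + 3)) = -5/(y + 3) + 2/(y + 2).
An antiderivative is F(y) = 2*log(y + 2) - 5*log(y + 3).
Then F(0) - F(-1) = (-5*log(3) + 2*log(2)) - (-log(32)) = -5*log(3) + 7*log(2).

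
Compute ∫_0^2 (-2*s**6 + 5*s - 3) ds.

-228/7

By the power rule, an antiderivative is F(s) = -2*s**7/7 + 5*s**2/2 - 3*s.
Then F(2) - F(0) = (-228/7) - (0) = -228/7.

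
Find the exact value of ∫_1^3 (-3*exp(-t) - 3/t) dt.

An antiderivative is F(t) = -3*log(t) + 3*exp(-t).
Then F(3) - F(1) = (-3*log(3) + 3*exp(-3)) - (3*exp(-1)) = -3*log(3) - 3*exp(-1) + 3*exp(-3).

-3*log(3) - 3*exp(-1) + 3*exp(-3)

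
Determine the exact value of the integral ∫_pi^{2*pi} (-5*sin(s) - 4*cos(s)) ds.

10

An antiderivative is F(s) = -4*sin(s) + 5*cos(s).
Then F(2*pi) - F(pi) = (5) - (-5) = 10.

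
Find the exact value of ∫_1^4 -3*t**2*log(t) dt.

Integrate by parts once (u = ln t, dv = -3*t**2 dt).
An antiderivative is F(t) = -t**3*(3*log(t) - 1)/3.
Then F(4) - F(1) = (64/3 - 128*log(2)) - (1/3) = 21 - 128*log(2).

21 - 128*log(2)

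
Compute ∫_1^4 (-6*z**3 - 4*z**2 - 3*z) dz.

-489

By the power rule, an antiderivative is F(z) = -3*z**4/2 - 4*z**3/3 - 3*z**2/2.
Then F(4) - F(1) = (-1480/3) - (-13/3) = -489.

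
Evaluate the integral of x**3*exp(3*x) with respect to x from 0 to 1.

Integrate by parts 3 times (u = x^3, dv = exp(3*x) dx).
An antiderivative is F(x) = (9*x**3 - 9*x**2 + 6*x - 2)*exp(3*x)/27.
Then F(1) - F(0) = (4*exp(3)/27) - (-2/27) = 2/27 + 4*exp(3)/27.

2/27 + 4*exp(3)/27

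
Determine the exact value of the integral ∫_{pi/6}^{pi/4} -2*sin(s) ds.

An antiderivative is F(s) = 2*cos(s).
Then F(pi/4) - F(pi/6) = (sqrt(2)) - (sqrt(3)) = -sqrt(3) + sqrt(2).

-sqrt(3) + sqrt(2)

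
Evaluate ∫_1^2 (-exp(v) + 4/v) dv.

An antiderivative is F(v) = -exp(v) + 4*log(v).
Then F(2) - F(1) = (-exp(2) + log(16)) - (-exp(1)) = -exp(2) + exp(1) + log(16).

-exp(2) + exp(1) + log(16)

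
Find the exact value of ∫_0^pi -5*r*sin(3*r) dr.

-5*pi/3

Integrate by parts once (u = r, dv = -5*sin(3*r) dr).
An antiderivative is F(r) = 5*r*cos(3*r)/3 - 5*sin(3*r)/9.
Then F(pi) - F(0) = (-5*pi/3) - (0) = -5*pi/3.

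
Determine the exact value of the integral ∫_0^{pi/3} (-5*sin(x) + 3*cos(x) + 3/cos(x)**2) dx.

-5/2 + 9*sqrt(3)/2

An antiderivative is F(x) = 3*sin(x) + 5*cos(x) + 3*tan(x).
Then F(pi/3) - F(0) = (5/2 + 9*sqrt(3)/2) - (5) = -5/2 + 9*sqrt(3)/2.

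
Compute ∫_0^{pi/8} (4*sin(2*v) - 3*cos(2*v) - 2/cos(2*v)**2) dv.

1 - 7*sqrt(2)/4

An antiderivative is F(v) = -3*sin(2*v)/2 - 2*cos(2*v) - tan(2*v).
Then F(pi/8) - F(0) = (-7*sqrt(2)/4 - 1) - (-2) = 1 - 7*sqrt(2)/4.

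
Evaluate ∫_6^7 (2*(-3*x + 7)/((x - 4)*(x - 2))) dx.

-5*log(3) - log(5) + 7*log(2)

Factor the denominator: x**2 - 6*x + 8 = (x - 2)(x - 4).
Partial fractions: 2*(-3*x + 7)/((x - 4)*(x - 2)) = -1/(x - 2) - 5/(x - 4).
An antiderivative is F(x) = -5*log(x - 4) - log(x - 2).
Then F(7) - F(6) = (-5*log(3) - log(5)) - (-7*log(2)) = -5*log(3) - log(5) + 7*log(2).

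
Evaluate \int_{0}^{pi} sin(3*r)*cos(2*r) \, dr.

Use the identity sin(3*r)cos(2*r) = [sin(5*r) + sin(r)]/2.
An antiderivative is F(r) = -cos(r)/2 - cos(5*r)/10.
Then F(pi) - F(0) = (3/5) - (-3/5) = 6/5.

6/5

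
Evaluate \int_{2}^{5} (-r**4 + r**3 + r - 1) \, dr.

By the power rule, an antiderivative is F(r) = -r**5/5 + r**4/4 + r**2/2 - r.
Then F(5) - F(2) = (-1845/4) - (-12/5) = -9177/20.

-9177/20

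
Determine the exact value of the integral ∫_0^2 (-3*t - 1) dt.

By the power rule, an antiderivative is F(t) = -3*t**2/2 - t.
Then F(2) - F(0) = (-8) - (0) = -8.

-8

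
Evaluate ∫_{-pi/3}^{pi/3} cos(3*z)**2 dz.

pi/3

Use the identity cos^2(3*z) = (1 + cos(6*z))/2.
An antiderivative is F(z) = z/2 + sin(6*z)/12.
Then F(pi/3) - F(-pi/3) = (pi/6) - (-pi/6) = pi/3.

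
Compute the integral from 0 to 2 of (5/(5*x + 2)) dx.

Let u = 5*x + 2, so du = 5 dx. When x = 0, u = 2; when x = 2, u = 12.
The integral becomes ∫ 1/u du from 2 to 12, with antiderivative log(u).
Back in x: F(x) = log(5*x + 2).
Then F(2) - F(0) = (log(12)) - (log(2)) = log(6).

log(6)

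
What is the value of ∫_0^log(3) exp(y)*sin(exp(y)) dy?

Let u = exp(y), so du = exp(y) dy. When y = 0, u = 1; when y = log(3), u = 3.
The integral becomes ∫ sin(u) du from 1 to 3, with antiderivative -cos(u).
Back in y: F(y) = -cos(exp(y)).
Then F(log(3)) - F(0) = (-cos(3)) - (-cos(1)) = cos(1) - cos(3).

cos(1) - cos(3)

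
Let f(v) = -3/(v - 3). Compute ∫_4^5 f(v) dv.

An antiderivative is F(v) = -3*log(v - 3).
Then F(5) - F(4) = (-log(8)) - (0) = -log(8).

-log(8)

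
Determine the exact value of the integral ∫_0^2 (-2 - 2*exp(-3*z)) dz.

An antiderivative is F(z) = -2*z + 2*exp(-3*z)/3.
Then F(2) - F(0) = (-4 + 2*exp(-6)/3) - (2/3) = -14/3 + 2*exp(-6)/3.

-14/3 + 2*exp(-6)/3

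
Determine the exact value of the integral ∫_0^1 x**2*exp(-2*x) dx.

Integrate by parts twice (u = x^2, dv = exp(-2*x) dx).
An antiderivative is F(x) = (-2*x**2 - 2*x - 1)*exp(-2*x)/4.
Then F(1) - F(0) = (-5*exp(-2)/4) - (-1/4) = (-5 + exp(2))*exp(-2)/4.

(-5 + exp(2))*exp(-2)/4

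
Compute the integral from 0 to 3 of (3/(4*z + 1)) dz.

An antiderivative is F(z) = 3*log(4*z + 1)/4.
Then F(3) - F(0) = (3*log(13)/4) - (0) = 3*log(13)/4.

3*log(13)/4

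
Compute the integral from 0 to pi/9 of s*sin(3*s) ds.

-pi/54 + sqrt(3)/18

Integrate by parts once (u = s, dv = sin(3*s) ds).
An antiderivative is F(s) = -s*cos(3*s)/3 + sin(3*s)/9.
Then F(pi/9) - F(0) = (-pi/54 + sqrt(3)/18) - (0) = -pi/54 + sqrt(3)/18.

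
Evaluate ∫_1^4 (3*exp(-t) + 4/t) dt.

An antiderivative is F(t) = 4*log(t) - 3*exp(-t).
Then F(4) - F(1) = (-3*exp(-4) + 8*log(2)) - (-3*exp(-1)) = -3*exp(-4) + 3*exp(-1) + 8*log(2).

-3*exp(-4) + 3*exp(-1) + 8*log(2)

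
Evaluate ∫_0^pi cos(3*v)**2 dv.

pi/2

Use the identity cos^2(3*v) = (1 + cos(6*v))/2.
An antiderivative is F(v) = v/2 + sin(6*v)/12.
Then F(pi) - F(0) = (pi/2) - (0) = pi/2.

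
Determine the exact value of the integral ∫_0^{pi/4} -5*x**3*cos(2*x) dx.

Integrate by parts 3 times (u = x^3, dv = -5*cos(2*x) dx).
An antiderivative is F(x) = -5*x**3*sin(2*x)/2 - 15*x**2*cos(2*x)/4 + 15*x*sin(2*x)/4 + 15*cos(2*x)/8.
Then F(pi/4) - F(0) = (5*pi*(24 - pi**2)/128) - (15/8) = -15/8 - 5*pi**3/128 + 15*pi/16.

-15/8 - 5*pi**3/128 + 15*pi/16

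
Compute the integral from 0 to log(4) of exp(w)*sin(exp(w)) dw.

Let u = exp(w), so du = exp(w) dw. When w = 0, u = 1; when w = log(4), u = 4.
The integral becomes ∫ sin(u) du from 1 to 4, with antiderivative -cos(u).
Back in w: F(w) = -cos(exp(w)).
Then F(log(4)) - F(0) = (-cos(4)) - (-cos(1)) = cos(1) - cos(4).

cos(1) - cos(4)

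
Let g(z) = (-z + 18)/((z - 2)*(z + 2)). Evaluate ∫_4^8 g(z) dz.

Factor the denominator: z**2 - 4 = (z + 2)(z - 2).
Partial fractions: (-z + 18)/((z - 2)*(z + 2)) = -5/(z + 2) + 4/(z - 2).
An antiderivative is F(z) = 4*log(z - 2) - 5*log(z + 2).
Then F(8) - F(4) = (-5*log(5) - log(2) + 4*log(3)) - (-5*log(3) - log(2)) = -5*log(5) + 9*log(3).

-5*log(5) + 9*log(3)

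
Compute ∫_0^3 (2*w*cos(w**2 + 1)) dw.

-sin(1) + sin(10)

Let u = w**2 + 1, so du = 2*w dw. When w = 0, u = 1; when w = 3, u = 10.
The integral becomes ∫ cos(u) du from 1 to 10, with antiderivative sin(u).
Back in w: F(w) = sin(w**2 + 1).
Then F(3) - F(0) = (sin(10)) - (sin(1)) = -sin(1) + sin(10).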